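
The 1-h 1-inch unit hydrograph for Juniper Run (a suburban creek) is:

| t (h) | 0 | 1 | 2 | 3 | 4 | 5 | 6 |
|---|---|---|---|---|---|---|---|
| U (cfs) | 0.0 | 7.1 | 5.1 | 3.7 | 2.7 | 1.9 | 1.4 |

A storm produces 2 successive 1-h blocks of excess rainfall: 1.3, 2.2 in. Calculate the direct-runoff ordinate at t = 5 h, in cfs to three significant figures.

By discrete convolution, Q_j = Σ (P_i / 1 in) · U_{j−i}.
At t = 5 h (j=5): Q = (1.3/1)·1.9 + (2.2/1)·2.7 = 8.41 cfs.

Q ≈ 8.41 cfs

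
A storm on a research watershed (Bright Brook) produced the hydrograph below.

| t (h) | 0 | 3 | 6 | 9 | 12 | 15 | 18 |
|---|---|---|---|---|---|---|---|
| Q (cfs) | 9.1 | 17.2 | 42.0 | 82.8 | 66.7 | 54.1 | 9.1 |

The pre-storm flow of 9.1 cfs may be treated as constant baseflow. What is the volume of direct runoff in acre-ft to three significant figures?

Direct-runoff ordinates (Q − Q_b): 0.0, 8.1, 32.9, 73.7, 57.6, 45.0, 0.0 cfs.
ΣQ_DR = 217.3 cfs.
With Δt = 3 h = 10800 s, V = ΣQ_DR · Δt = 217.3 × 10800 = 2.35 × 10^6 ft³ = 53.9 acre-ft.

V ≈ 53.9 acre-ft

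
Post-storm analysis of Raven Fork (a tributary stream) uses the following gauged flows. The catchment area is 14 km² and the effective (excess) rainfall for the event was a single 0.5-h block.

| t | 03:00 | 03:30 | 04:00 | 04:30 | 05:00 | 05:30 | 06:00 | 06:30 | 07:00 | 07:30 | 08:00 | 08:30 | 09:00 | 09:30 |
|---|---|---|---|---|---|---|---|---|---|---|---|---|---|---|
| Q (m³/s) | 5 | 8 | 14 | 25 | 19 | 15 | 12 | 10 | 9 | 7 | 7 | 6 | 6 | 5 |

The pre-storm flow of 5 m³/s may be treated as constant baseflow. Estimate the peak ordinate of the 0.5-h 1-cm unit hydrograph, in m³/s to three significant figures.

U_p ≈ 19.9 m³/s

Direct runoff: 0.0, 3.0, 9.0, 20.0, 14.0, 10.0, 7.0, 5.0, 4.0, 2.0, 2.0, 1.0, 1.0, 0.0 m³/s; ΣQ_DR = 78.00 m³/s, peak = 20.0 m³/s.
Runoff depth d = ΣQ_DR·Δt / A = 78.00 × 1800 / (14 km²) = 10.03 mm.
The 1-cm UH is the DRH scaled by (10 mm)/d, so U_p = 20.0 × 10/10.03 = 19.9 m³/s.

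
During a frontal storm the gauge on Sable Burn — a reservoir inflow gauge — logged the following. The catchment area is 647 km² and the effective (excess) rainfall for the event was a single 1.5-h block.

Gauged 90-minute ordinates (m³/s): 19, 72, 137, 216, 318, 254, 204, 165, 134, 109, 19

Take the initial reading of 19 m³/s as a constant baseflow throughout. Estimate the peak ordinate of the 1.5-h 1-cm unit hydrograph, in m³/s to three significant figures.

Direct runoff: 0.0, 53.0, 118.0, 197.0, 299.0, 235.0, 185.0, 146.0, 115.0, 90.0, 0.0 m³/s; ΣQ_DR = 1438 m³/s, peak = 299.0 m³/s.
Runoff depth d = ΣQ_DR·Δt / A = 1438 × 5400 / (647 km²) = 12.00 mm.
The 1-cm UH is the DRH scaled by (10 mm)/d, so U_p = 299.0 × 10/12.00 = 249 m³/s.

U_p ≈ 249 m³/s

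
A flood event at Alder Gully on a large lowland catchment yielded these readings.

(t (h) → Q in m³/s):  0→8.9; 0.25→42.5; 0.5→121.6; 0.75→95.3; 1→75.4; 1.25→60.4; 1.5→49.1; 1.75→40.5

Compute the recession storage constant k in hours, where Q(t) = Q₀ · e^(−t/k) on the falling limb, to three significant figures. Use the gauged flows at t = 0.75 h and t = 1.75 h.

On the falling limb, Q drops from 95.3 to 40.5 m³/s between t = 0.75 h and t = 1.75 h (Δt = 1 h).
k = −Δt / ln(Q₂/Q₁) = −1 / ln(40.5/95.3) = 1.17 h.

k ≈ 1.17 h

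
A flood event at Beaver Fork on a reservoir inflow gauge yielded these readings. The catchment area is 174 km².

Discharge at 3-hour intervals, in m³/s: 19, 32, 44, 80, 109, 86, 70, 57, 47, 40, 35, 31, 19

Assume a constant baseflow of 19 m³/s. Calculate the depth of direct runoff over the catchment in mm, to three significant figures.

Direct runoff: 0.0, 13.0, 25.0, 61.0, 90.0, 67.0, 51.0, 38.0, 28.0, 21.0, 16.0, 12.0, 0.0 m³/s; ΣQ_DR = 422.0 m³/s.
V = ΣQ_DR · Δt = 422.0 × 10800 s = 4.558 × 10^6 m³.
Over A = 174 km², depth = V / A = 26.2 mm.

d ≈ 26.2 mm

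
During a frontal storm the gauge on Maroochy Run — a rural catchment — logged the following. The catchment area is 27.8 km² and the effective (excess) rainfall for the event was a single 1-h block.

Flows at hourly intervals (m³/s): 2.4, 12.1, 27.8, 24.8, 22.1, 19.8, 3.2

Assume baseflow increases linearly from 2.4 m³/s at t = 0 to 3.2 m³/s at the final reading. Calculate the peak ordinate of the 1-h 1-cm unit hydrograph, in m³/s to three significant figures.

Direct runoff: 0.00, 9.57, 25.13, 22.00, 19.17, 16.73, 0.00 m³/s; ΣQ_DR = 92.60 m³/s, peak = 25.13 m³/s.
Runoff depth d = ΣQ_DR·Δt / A = 92.60 × 3600 / (27.8 km²) = 11.99 mm.
The 1-cm UH is the DRH scaled by (10 mm)/d, so U_p = 25.13 × 10/11.99 = 21.0 m³/s.

U_p ≈ 21.0 m³/s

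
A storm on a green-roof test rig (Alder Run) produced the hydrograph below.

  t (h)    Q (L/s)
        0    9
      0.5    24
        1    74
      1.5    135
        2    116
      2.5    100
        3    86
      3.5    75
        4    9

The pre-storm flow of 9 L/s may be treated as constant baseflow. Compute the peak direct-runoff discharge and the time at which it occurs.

Subtracting baseflow gives direct-runoff ordinates: 0.0, 15.0, 65.0, 126.0, 107.0, 91.0, 77.0, 66.0, 0.0 L/s.
The maximum is 126.0 L/s, occurring at the reading for t = 1.5 h.

Q_p = 126.0 L/s at t = 1.5 h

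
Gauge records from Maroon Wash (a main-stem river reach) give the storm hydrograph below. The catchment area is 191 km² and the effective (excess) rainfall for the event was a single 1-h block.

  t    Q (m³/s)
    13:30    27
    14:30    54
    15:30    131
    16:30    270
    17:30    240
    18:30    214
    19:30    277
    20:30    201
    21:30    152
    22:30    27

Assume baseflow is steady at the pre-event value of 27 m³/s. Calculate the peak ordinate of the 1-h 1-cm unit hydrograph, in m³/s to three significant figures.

Direct runoff: 0.0, 27.0, 104.0, 243.0, 213.0, 187.0, 250.0, 174.0, 125.0, 0.0 m³/s; ΣQ_DR = 1323 m³/s, peak = 250.0 m³/s.
Runoff depth d = ΣQ_DR·Δt / A = 1323 × 3600 / (191 km²) = 24.94 mm.
The 1-cm UH is the DRH scaled by (10 mm)/d, so U_p = 250.0 × 10/24.94 = 100 m³/s.

U_p ≈ 100 m³/s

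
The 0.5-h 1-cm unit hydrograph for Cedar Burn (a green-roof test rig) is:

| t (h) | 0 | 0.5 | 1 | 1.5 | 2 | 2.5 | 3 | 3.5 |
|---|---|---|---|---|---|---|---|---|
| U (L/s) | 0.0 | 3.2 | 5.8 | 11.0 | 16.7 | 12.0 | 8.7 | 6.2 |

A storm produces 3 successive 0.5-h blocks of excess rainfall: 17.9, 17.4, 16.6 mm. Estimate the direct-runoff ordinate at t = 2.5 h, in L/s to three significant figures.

Q ≈ 68.8 L/s

By discrete convolution, Q_j = Σ (P_i / 10 mm) · U_{j−i}.
At t = 2.5 h (j=5): Q = (17.9/10)·12.0 + (17.4/10)·16.7 + (16.6/10)·11.0 = 68.8 L/s.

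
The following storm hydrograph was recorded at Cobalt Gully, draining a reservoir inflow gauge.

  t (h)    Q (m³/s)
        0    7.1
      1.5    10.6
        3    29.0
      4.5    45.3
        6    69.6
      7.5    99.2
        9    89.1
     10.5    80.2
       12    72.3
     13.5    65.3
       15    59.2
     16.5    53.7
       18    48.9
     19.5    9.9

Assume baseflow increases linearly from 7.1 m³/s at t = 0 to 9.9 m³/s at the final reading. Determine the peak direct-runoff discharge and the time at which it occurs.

Subtracting baseflow gives direct-runoff ordinates: 0.00, 3.28, 21.47, 37.55, 61.64, 91.02, 80.71, 71.59, 63.48, 56.26, 49.95, 44.23, 39.22, 0.00 m³/s.
The maximum is 91.02 m³/s, occurring at the reading for t = 7.5 h.

Q_p = 91.02 m³/s at t = 7.5 h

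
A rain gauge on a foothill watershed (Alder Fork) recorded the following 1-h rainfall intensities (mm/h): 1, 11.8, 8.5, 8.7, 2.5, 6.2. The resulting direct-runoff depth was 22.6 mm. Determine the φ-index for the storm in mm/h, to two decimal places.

Only the 4 blocks with intensity above φ contribute runoff: 11.8, 8.5, 8.7, 6.2 mm/h.
Σ(I−φ)·Δt = d  ⇒  (11.8+8.5+8.7+6.2 − 4φ)·1 = 22.6
φ = (35.20 − 22.6/1) / 4 = 3.15 mm/h.

φ ≈ 3.15 mm/h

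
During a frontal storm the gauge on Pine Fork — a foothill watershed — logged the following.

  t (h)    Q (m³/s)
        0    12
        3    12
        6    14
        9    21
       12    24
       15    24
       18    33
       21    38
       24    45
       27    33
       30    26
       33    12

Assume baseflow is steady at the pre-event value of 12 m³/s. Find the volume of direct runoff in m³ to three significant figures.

Direct-runoff ordinates (Q − Q_b): 0.0, 0.0, 2.0, 9.0, 12.0, 12.0, 21.0, 26.0, 33.0, 21.0, 14.0, 0.0 m³/s.
ΣQ_DR = 150.0 m³/s.
With Δt = 3 h = 10800 s, V = ΣQ_DR · Δt = 150.0 × 10800 = 1.62 × 10^6 m³.

V ≈ 1.62 × 10^6 m³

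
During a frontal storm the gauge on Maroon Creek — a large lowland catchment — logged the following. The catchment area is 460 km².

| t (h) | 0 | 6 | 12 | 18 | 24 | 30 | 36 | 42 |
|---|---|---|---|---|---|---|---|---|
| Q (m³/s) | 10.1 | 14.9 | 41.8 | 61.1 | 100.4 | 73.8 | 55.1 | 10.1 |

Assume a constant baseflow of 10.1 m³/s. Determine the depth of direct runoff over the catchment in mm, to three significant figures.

d ≈ 13.5 mm

Direct runoff: 0.0, 4.8, 31.7, 51.0, 90.3, 63.7, 45.0, 0.0 m³/s; ΣQ_DR = 286.5 m³/s.
V = ΣQ_DR · Δt = 286.5 × 21600 s = 6.188 × 10^6 m³.
Over A = 460 km², depth = V / A = 13.5 mm.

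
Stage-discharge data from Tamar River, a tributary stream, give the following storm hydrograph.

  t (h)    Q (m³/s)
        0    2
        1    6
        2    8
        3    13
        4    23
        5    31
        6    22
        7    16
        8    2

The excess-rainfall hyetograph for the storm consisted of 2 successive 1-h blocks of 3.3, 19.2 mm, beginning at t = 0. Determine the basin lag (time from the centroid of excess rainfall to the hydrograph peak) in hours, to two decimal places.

Centroid of excess rainfall: t_c = Σ P_i·t̄_i / ΣP_i = 1.3533 h (block centres at 0.5, 1.5 h).
Hydrograph peak occurs at t = 5 h, so basin lag t_L = 5 − 1.3533 = 3.65 h.

t_L ≈ 3.65 h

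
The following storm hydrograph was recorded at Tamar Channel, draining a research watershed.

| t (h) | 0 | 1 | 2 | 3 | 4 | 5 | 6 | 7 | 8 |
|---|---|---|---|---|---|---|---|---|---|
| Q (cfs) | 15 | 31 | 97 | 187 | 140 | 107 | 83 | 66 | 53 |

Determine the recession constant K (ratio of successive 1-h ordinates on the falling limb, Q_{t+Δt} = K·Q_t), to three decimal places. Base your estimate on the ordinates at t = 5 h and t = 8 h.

Using the recession-limb readings at t = 5 h and t = 8 h: Q falls from 107 to 53 cfs over 3 intervals.
K = (Q₂/Q₁)^(1/3) = (53/107)^(1/3) = 0.791.

K ≈ 0.791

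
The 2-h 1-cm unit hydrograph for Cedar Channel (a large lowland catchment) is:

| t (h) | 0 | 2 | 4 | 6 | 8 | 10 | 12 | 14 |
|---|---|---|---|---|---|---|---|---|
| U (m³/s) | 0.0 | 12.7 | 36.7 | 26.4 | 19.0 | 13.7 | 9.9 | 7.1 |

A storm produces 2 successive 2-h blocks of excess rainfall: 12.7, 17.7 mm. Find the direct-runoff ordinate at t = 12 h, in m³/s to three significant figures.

Q ≈ 36.8 m³/s

By discrete convolution, Q_j = Σ (P_i / 10 mm) · U_{j−i}.
At t = 12 h (j=6): Q = (12.7/10)·9.9 + (17.7/10)·13.7 = 36.8 m³/s.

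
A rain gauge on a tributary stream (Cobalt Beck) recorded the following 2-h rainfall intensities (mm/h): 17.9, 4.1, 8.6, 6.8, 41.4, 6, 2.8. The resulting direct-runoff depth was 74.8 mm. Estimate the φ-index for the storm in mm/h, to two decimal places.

φ ≈ 10.95 mm/h

Only the 2 blocks with intensity above φ contribute runoff: 17.9, 41.4 mm/h.
Σ(I−φ)·Δt = d  ⇒  (17.9+41.4 − 2φ)·2 = 74.8
φ = (59.30 − 74.8/2) / 2 = 10.95 mm/h.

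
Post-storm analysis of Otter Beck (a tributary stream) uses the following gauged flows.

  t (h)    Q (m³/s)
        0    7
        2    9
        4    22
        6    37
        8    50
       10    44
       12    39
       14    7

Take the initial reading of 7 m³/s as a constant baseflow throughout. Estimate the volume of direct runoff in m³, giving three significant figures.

Direct-runoff ordinates (Q − Q_b): 0.0, 2.0, 15.0, 30.0, 43.0, 37.0, 32.0, 0.0 m³/s.
ΣQ_DR = 159.0 m³/s.
With Δt = 2 h = 7200 s, V = ΣQ_DR · Δt = 159.0 × 7200 = 1.14 × 10^6 m³.

V ≈ 1.14 × 10^6 m³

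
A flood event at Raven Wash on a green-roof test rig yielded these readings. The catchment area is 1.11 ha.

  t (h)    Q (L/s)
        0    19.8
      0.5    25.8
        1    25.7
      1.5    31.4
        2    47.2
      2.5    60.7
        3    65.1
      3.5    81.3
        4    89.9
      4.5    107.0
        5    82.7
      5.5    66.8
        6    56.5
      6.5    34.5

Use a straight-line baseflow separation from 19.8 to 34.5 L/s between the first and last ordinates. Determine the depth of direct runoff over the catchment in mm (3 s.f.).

d ≈ 67.2 mm

Direct runoff: 0.00, 4.87, 3.64, 8.21, 22.88, 35.25, 38.52, 53.58, 61.05, 77.02, 51.59, 34.56, 23.13, 0.00 L/s; ΣQ_DR = 414.3 L/s.
V = ΣQ_DR · Δt = 414.3 × 1800 s = 7.457 × 10^5 L.
Over A = 1.11 ha, depth = V / A = 67.2 mm.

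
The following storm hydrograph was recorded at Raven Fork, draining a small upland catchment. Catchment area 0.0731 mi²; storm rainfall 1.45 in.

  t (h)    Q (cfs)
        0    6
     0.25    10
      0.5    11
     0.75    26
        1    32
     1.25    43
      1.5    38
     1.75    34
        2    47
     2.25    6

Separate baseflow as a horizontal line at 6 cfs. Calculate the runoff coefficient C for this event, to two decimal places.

ΣQ_DR = 193.0 cfs; V = ΣQ_DR·Δt = 1.737 × 10^5 ft³.
Runoff depth d = V / A = 1.023 in.
C = d / P = 1.023 / 1.45 = 0.71.

C ≈ 0.71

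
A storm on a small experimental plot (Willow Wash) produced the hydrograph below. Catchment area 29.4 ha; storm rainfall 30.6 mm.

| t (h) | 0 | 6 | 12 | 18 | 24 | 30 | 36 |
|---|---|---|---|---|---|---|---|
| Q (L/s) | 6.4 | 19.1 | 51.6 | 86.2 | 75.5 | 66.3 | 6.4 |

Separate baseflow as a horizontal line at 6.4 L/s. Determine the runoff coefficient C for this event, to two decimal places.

C ≈ 0.64

ΣQ_DR = 266.7 L/s; V = ΣQ_DR·Δt = 5.761 × 10^6 L.
Runoff depth d = V / A = 19.59 mm.
C = d / P = 19.59 / 30.6 = 0.64.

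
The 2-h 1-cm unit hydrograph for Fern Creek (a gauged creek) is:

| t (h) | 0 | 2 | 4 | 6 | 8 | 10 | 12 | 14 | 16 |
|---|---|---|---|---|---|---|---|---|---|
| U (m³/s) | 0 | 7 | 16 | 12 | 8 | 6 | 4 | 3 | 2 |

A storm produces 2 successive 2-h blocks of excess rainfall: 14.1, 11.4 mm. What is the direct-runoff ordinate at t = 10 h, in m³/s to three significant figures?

By discrete convolution, Q_j = Σ (P_i / 10 mm) · U_{j−i}.
At t = 10 h (j=5): Q = (14.1/10)·6 + (11.4/10)·8 = 17.6 m³/s.

Q ≈ 17.6 m³/s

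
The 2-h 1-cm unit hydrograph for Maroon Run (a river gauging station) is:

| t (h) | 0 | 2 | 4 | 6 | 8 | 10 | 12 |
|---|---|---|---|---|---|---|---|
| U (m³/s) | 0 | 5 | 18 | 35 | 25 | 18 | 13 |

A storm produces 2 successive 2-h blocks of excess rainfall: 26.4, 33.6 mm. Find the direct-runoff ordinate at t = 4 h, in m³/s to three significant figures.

By discrete convolution, Q_j = Σ (P_i / 10 mm) · U_{j−i}.
At t = 4 h (j=2): Q = (26.4/10)·18 + (33.6/10)·5 = 64.3 m³/s.

Q ≈ 64.3 m³/s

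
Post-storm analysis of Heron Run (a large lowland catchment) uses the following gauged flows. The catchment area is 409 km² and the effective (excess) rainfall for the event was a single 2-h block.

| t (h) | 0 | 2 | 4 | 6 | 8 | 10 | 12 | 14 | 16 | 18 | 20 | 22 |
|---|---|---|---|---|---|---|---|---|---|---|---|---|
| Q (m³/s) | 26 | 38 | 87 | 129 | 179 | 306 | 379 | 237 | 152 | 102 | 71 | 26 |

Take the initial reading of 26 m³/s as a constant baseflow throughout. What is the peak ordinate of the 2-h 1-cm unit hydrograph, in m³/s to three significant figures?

Direct runoff: 0.0, 12.0, 61.0, 103.0, 153.0, 280.0, 353.0, 211.0, 126.0, 76.0, 45.0, 0.0 m³/s; ΣQ_DR = 1420 m³/s, peak = 353.0 m³/s.
Runoff depth d = ΣQ_DR·Δt / A = 1420 × 7200 / (409 km²) = 25.00 mm.
The 1-cm UH is the DRH scaled by (10 mm)/d, so U_p = 353.0 × 10/25.00 = 141 m³/s.

U_p ≈ 141 m³/s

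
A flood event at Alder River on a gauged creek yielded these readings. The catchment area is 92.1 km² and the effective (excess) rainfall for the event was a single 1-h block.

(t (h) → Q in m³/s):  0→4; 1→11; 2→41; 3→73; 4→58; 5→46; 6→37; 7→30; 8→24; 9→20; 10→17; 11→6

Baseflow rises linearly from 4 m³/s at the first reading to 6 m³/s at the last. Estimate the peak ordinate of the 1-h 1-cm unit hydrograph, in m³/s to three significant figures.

U_p ≈ 57.0 m³/s

Direct runoff: 0.00, 6.82, 36.64, 68.45, 53.27, 41.09, 31.91, 24.73, 18.55, 14.36, 11.18, 0.00 m³/s; ΣQ_DR = 307.0 m³/s, peak = 68.45 m³/s.
Runoff depth d = ΣQ_DR·Δt / A = 307.0 × 3600 / (92.1 km²) = 12.00 mm.
The 1-cm UH is the DRH scaled by (10 mm)/d, so U_p = 68.45 × 10/12.00 = 57.0 m³/s.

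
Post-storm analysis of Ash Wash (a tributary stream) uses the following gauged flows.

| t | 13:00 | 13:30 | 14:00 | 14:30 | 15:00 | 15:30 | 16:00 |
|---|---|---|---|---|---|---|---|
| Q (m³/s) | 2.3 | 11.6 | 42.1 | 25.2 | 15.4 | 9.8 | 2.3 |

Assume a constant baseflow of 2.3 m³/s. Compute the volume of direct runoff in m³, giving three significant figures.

V ≈ 1.67 × 10^5 m³

Direct-runoff ordinates (Q − Q_b): 0.0, 9.3, 39.8, 22.9, 13.1, 7.5, 0.0 m³/s.
ΣQ_DR = 92.60 m³/s.
With Δt = 0.5 h = 1800 s, V = ΣQ_DR · Δt = 92.60 × 1800 = 1.67 × 10^5 m³.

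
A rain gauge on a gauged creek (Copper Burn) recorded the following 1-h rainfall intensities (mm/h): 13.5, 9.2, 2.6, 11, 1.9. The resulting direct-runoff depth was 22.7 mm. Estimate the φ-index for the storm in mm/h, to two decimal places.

φ ≈ 3.67 mm/h

Only the 3 blocks with intensity above φ contribute runoff: 13.5, 9.2, 11 mm/h.
Σ(I−φ)·Δt = d  ⇒  (13.5+9.2+11 − 3φ)·1 = 22.7
φ = (33.70 − 22.7/1) / 3 = 3.67 mm/h.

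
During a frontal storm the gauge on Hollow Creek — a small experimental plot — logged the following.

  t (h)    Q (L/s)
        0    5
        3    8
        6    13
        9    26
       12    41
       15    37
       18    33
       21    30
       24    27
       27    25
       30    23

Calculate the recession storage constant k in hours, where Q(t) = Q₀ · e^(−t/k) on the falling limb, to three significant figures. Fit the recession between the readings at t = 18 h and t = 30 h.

On the falling limb, Q drops from 33 to 23 L/s between t = 18 h and t = 30 h (Δt = 12 h).
k = −Δt / ln(Q₂/Q₁) = −12 / ln(23/33) = 33.2 h.

k ≈ 33.2 h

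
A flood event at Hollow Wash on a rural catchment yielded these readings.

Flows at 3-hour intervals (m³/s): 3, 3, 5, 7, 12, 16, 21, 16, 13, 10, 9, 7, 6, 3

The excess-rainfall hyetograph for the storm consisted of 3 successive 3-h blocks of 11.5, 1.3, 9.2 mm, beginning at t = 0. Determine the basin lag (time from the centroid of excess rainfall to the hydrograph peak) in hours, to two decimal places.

Centroid of excess rainfall: t_c = Σ P_i·t̄_i / ΣP_i = 4.1864 h (block centres at 1.5, 4.5, 7.5 h).
Hydrograph peak occurs at t = 18 h, so basin lag t_L = 18 − 4.1864 = 13.81 h.

t_L ≈ 13.81 h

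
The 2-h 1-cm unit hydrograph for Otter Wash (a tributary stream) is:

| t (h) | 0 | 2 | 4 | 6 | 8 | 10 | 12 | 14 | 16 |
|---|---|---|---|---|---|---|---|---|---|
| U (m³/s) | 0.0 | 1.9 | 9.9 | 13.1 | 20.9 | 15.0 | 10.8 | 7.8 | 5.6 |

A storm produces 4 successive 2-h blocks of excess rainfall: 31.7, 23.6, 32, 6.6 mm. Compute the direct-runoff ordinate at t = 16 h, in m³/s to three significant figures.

Q ≈ 80.6 m³/s

By discrete convolution, Q_j = Σ (P_i / 10 mm) · U_{j−i}.
At t = 16 h (j=8): Q = (31.7/10)·5.6 + (23.6/10)·7.8 + (32/10)·10.8 + (6.6/10)·15.0 = 80.6 m³/s.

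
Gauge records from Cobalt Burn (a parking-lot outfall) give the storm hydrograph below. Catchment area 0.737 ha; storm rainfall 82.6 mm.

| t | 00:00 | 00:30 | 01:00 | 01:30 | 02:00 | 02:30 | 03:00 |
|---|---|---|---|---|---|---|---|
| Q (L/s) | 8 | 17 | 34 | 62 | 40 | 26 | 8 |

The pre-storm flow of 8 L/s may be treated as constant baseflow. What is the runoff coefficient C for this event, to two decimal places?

ΣQ_DR = 139.0 L/s; V = ΣQ_DR·Δt = 2.502 × 10^5 L.
Runoff depth d = V / A = 33.95 mm.
C = d / P = 33.95 / 82.6 = 0.41.

C ≈ 0.41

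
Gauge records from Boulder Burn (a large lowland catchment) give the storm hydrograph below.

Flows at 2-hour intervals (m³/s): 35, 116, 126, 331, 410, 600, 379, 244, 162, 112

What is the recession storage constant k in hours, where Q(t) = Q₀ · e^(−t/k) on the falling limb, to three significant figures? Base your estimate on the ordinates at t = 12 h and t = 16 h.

k ≈ 4.71 h

On the falling limb, Q drops from 379 to 162 m³/s between t = 12 h and t = 16 h (Δt = 4 h).
k = −Δt / ln(Q₂/Q₁) = −4 / ln(162/379) = 4.71 h.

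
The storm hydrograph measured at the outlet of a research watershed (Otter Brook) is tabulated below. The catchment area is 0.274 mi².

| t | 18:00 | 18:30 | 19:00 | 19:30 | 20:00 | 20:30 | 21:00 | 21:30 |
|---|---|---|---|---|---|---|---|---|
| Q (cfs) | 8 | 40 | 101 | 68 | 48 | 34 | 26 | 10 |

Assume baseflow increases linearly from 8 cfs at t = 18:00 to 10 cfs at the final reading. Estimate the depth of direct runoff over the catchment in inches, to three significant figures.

Direct runoff: 0.00, 31.71, 92.43, 59.14, 38.86, 24.57, 16.29, 0.00 cfs; ΣQ_DR = 263.0 cfs.
V = ΣQ_DR · Δt = 263.0 × 1800 s = 4.734 × 10^5 ft³.
Over A = 0.274 mi², depth = V / A = 0.744 in.

d ≈ 0.744 in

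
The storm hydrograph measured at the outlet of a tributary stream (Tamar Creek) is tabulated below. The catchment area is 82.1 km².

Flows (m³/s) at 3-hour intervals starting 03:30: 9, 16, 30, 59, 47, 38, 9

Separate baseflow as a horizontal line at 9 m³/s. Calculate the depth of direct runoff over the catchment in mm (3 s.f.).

Direct runoff: 0.0, 7.0, 21.0, 50.0, 38.0, 29.0, 0.0 m³/s; ΣQ_DR = 145.0 m³/s.
V = ΣQ_DR · Δt = 145.0 × 10800 s = 1.566 × 10^6 m³.
Over A = 82.1 km², depth = V / A = 19.1 mm.

d ≈ 19.1 mm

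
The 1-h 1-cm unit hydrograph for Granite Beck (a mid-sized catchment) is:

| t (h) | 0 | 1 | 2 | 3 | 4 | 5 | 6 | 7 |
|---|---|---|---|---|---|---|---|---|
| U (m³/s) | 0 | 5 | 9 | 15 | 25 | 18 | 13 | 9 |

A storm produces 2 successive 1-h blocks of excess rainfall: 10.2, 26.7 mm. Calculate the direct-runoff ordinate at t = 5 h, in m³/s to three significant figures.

Q ≈ 85.1 m³/s

By discrete convolution, Q_j = Σ (P_i / 10 mm) · U_{j−i}.
At t = 5 h (j=5): Q = (10.2/10)·18 + (26.7/10)·25 = 85.1 m³/s.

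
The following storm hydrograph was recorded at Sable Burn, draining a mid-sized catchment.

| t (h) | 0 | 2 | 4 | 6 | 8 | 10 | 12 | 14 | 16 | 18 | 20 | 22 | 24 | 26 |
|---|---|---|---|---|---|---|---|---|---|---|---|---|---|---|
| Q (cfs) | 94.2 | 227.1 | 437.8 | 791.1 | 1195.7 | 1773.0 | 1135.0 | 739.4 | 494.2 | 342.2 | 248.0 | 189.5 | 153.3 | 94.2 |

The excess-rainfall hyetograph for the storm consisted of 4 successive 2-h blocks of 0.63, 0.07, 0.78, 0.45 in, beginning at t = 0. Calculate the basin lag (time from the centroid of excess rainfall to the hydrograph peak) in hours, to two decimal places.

t_L ≈ 5.91 h

Centroid of excess rainfall: t_c = Σ P_i·t̄_i / ΣP_i = 4.0881 h (block centres at 1, 3, 5, 7 h).
Hydrograph peak occurs at t = 10 h, so basin lag t_L = 10 − 4.0881 = 5.91 h.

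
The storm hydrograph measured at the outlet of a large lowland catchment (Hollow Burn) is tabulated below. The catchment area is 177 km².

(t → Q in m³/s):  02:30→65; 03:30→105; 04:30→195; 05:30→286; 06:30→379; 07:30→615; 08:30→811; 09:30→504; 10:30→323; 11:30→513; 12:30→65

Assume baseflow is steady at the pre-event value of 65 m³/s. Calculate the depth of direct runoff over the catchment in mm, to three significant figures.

d ≈ 64.0 mm

Direct runoff: 0.0, 40.0, 130.0, 221.0, 314.0, 550.0, 746.0, 439.0, 258.0, 448.0, 0.0 m³/s; ΣQ_DR = 3146 m³/s.
V = ΣQ_DR · Δt = 3146 × 3600 s = 1.133 × 10^7 m³.
Over A = 177 km², depth = V / A = 64.0 mm.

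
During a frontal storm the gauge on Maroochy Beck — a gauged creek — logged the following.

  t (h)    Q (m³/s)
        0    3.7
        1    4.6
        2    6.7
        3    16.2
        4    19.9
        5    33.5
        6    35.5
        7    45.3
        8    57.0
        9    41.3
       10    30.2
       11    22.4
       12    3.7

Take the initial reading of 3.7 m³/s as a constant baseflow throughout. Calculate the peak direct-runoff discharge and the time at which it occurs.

Q_p = 53.3 m³/s at t = 8 h

Subtracting baseflow gives direct-runoff ordinates: 0.0, 0.9, 3.0, 12.5, 16.2, 29.8, 31.8, 41.6, 53.3, 37.6, 26.5, 18.7, 0.0 m³/s.
The maximum is 53.3 m³/s, occurring at the reading for t = 8 h.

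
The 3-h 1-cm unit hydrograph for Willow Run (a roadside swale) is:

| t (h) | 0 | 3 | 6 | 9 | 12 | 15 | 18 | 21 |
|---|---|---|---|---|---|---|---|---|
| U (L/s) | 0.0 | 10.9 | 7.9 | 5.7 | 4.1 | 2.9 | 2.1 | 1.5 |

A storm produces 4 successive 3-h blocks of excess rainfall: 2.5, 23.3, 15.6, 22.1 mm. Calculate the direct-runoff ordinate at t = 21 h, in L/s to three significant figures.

By discrete convolution, Q_j = Σ (P_i / 10 mm) · U_{j−i}.
At t = 21 h (j=7): Q = (2.5/10)·1.5 + (23.3/10)·2.1 + (15.6/10)·2.9 + (22.1/10)·4.1 = 18.9 L/s.

Q ≈ 18.9 L/s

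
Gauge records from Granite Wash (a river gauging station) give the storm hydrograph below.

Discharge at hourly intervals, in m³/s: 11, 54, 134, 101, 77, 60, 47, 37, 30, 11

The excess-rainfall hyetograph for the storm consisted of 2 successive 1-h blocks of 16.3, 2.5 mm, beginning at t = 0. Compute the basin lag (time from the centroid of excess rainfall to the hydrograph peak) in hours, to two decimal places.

t_L ≈ 1.37 h

Centroid of excess rainfall: t_c = Σ P_i·t̄_i / ΣP_i = 0.6330 h (block centres at 0.5, 1.5 h).
Hydrograph peak occurs at t = 2 h, so basin lag t_L = 2 − 0.6330 = 1.37 h.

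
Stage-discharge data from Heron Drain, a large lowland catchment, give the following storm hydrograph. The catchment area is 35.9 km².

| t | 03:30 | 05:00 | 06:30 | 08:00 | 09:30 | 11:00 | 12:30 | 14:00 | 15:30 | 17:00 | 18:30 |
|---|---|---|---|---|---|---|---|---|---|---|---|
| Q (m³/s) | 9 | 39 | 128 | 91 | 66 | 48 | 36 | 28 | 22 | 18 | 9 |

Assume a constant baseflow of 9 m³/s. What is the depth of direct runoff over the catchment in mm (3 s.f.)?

d ≈ 59.4 mm

Direct runoff: 0.0, 30.0, 119.0, 82.0, 57.0, 39.0, 27.0, 19.0, 13.0, 9.0, 0.0 m³/s; ΣQ_DR = 395.0 m³/s.
V = ΣQ_DR · Δt = 395.0 × 5400 s = 2.133 × 10^6 m³.
Over A = 35.9 km², depth = V / A = 59.4 mm.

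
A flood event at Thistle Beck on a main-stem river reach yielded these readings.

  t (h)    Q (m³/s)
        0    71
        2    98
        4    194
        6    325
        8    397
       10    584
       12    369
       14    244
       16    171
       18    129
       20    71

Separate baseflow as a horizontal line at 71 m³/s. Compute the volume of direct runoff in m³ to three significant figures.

V ≈ 1.35 × 10^7 m³

Direct-runoff ordinates (Q − Q_b): 0.0, 27.0, 123.0, 254.0, 326.0, 513.0, 298.0, 173.0, 100.0, 58.0, 0.0 m³/s.
ΣQ_DR = 1872 m³/s.
With Δt = 2 h = 7200 s, V = ΣQ_DR · Δt = 1872 × 7200 = 1.35 × 10^7 m³.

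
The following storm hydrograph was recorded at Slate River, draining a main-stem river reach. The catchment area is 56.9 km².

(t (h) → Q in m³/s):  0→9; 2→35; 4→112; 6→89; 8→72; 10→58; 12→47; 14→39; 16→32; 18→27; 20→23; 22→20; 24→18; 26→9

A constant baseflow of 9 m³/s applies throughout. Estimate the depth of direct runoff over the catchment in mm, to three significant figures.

d ≈ 58.7 mm

Direct runoff: 0.0, 26.0, 103.0, 80.0, 63.0, 49.0, 38.0, 30.0, 23.0, 18.0, 14.0, 11.0, 9.0, 0.0 m³/s; ΣQ_DR = 464.0 m³/s.
V = ΣQ_DR · Δt = 464.0 × 7200 s = 3.341 × 10^6 m³.
Over A = 56.9 km², depth = V / A = 58.7 mm.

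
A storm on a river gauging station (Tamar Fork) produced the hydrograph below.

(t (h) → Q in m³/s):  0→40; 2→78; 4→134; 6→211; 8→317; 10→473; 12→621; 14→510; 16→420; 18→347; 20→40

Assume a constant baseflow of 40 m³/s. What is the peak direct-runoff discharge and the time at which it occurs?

Q_p = 581.0 m³/s at t = 12 h

Subtracting baseflow gives direct-runoff ordinates: 0.0, 38.0, 94.0, 171.0, 277.0, 433.0, 581.0, 470.0, 380.0, 307.0, 0.0 m³/s.
The maximum is 581.0 m³/s, occurring at the reading for t = 12 h.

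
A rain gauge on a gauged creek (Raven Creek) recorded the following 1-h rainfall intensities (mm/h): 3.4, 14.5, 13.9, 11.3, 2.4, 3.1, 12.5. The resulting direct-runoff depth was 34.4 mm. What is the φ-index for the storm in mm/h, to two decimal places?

φ ≈ 4.45 mm/h

Only the 4 blocks with intensity above φ contribute runoff: 14.5, 13.9, 11.3, 12.5 mm/h.
Σ(I−φ)·Δt = d  ⇒  (14.5+13.9+11.3+12.5 − 4φ)·1 = 34.4
φ = (52.20 − 34.4/1) / 4 = 4.45 mm/h.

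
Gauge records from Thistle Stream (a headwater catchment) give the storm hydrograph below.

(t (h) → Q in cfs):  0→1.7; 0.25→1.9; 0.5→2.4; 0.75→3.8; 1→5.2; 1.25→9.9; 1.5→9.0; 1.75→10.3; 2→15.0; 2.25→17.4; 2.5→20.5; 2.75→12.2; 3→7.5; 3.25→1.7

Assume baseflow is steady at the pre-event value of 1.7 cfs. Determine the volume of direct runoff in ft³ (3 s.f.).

Direct-runoff ordinates (Q − Q_b): 0.0, 0.2, 0.7, 2.1, 3.5, 8.2, 7.3, 8.6, 13.3, 15.7, 18.8, 10.5, 5.8, 0.0 cfs.
ΣQ_DR = 94.70 cfs.
With Δt = 0.25 h = 900 s, V = ΣQ_DR · Δt = 94.70 × 900 = 85200 ft³.

V ≈ 85200 ft³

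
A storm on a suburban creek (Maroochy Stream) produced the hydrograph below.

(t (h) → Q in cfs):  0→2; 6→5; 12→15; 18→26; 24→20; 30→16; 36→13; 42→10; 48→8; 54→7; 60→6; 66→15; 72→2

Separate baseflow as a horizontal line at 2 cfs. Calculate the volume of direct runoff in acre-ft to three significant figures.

V ≈ 59.0 acre-ft

Direct-runoff ordinates (Q − Q_b): 0.0, 3.0, 13.0, 24.0, 18.0, 14.0, 11.0, 8.0, 6.0, 5.0, 4.0, 13.0, 0.0 cfs.
ΣQ_DR = 119.0 cfs.
With Δt = 6 h = 21600 s, V = ΣQ_DR · Δt = 119.0 × 21600 = 2.57 × 10^6 ft³ = 59.0 acre-ft.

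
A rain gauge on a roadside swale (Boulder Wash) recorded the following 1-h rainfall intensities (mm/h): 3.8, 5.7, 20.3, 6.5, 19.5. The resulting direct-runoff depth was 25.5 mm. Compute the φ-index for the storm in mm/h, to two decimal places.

Only the 2 blocks with intensity above φ contribute runoff: 20.3, 19.5 mm/h.
Σ(I−φ)·Δt = d  ⇒  (20.3+19.5 − 2φ)·1 = 25.5
φ = (39.80 − 25.5/1) / 2 = 7.15 mm/h.

φ ≈ 7.15 mm/h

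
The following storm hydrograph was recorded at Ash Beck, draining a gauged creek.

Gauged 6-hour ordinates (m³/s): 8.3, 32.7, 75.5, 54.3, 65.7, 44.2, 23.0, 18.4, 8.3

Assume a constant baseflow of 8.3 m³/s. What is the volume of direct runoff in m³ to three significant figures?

V ≈ 5.52 × 10^6 m³

Direct-runoff ordinates (Q − Q_b): 0.0, 24.4, 67.2, 46.0, 57.4, 35.9, 14.7, 10.1, 0.0 m³/s.
ΣQ_DR = 255.7 m³/s.
With Δt = 6 h = 21600 s, V = ΣQ_DR · Δt = 255.7 × 21600 = 5.52 × 10^6 m³.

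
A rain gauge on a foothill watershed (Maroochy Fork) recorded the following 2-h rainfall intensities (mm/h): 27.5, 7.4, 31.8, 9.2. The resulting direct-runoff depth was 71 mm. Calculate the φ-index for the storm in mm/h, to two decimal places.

Only the 2 blocks with intensity above φ contribute runoff: 27.5, 31.8 mm/h.
Σ(I−φ)·Δt = d  ⇒  (27.5+31.8 − 2φ)·2 = 71
φ = (59.30 − 71/2) / 2 = 11.90 mm/h.

φ ≈ 11.90 mm/h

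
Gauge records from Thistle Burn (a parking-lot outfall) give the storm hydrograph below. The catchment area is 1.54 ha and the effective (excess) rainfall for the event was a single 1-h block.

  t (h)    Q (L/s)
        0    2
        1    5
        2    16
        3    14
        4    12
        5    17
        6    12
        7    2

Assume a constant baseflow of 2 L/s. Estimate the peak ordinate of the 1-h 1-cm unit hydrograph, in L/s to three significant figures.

Direct runoff: 0.0, 3.0, 14.0, 12.0, 10.0, 15.0, 10.0, 0.0 L/s; ΣQ_DR = 64.00 L/s, peak = 15.0 L/s.
Runoff depth d = ΣQ_DR·Δt / A = 64.00 × 3600 / (1.54 ha) = 14.96 mm.
The 1-cm UH is the DRH scaled by (10 mm)/d, so U_p = 15.0 × 10/14.96 = 10.0 L/s.

U_p ≈ 10.0 L/s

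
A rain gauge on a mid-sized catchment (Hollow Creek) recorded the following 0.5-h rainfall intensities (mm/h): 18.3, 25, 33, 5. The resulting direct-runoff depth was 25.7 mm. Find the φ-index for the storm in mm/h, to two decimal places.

φ ≈ 8.30 mm/h

Only the 3 blocks with intensity above φ contribute runoff: 18.3, 25, 33 mm/h.
Σ(I−φ)·Δt = d  ⇒  (18.3+25+33 − 3φ)·0.5 = 25.7
φ = (76.30 − 25.7/0.5) / 3 = 8.30 mm/h.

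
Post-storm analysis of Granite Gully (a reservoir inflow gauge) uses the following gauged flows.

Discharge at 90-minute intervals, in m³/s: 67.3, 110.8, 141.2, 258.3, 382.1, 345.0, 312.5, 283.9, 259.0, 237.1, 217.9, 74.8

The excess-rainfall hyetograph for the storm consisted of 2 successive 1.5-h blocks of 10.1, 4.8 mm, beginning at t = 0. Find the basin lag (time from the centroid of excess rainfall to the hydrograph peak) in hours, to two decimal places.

t_L ≈ 4.77 h

Centroid of excess rainfall: t_c = Σ P_i·t̄_i / ΣP_i = 1.2332 h (block centres at 0.75, 2.25 h).
Hydrograph peak occurs at t = 6 h, so basin lag t_L = 6 − 1.2332 = 4.77 h.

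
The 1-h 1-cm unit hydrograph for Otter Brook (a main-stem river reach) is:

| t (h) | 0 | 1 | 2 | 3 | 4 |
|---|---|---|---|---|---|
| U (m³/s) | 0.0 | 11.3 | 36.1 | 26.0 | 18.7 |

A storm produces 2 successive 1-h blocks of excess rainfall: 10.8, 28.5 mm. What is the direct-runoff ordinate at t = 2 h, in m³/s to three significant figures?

By discrete convolution, Q_j = Σ (P_i / 10 mm) · U_{j−i}.
At t = 2 h (j=2): Q = (10.8/10)·36.1 + (28.5/10)·11.3 = 71.2 m³/s.

Q ≈ 71.2 m³/s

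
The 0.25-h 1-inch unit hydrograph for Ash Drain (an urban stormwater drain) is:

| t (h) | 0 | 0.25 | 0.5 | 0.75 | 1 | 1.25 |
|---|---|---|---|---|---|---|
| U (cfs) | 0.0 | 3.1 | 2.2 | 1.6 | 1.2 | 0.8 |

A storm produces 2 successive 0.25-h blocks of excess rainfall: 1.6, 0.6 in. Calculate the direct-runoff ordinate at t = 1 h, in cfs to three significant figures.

Q ≈ 2.88 cfs

By discrete convolution, Q_j = Σ (P_i / 1 in) · U_{j−i}.
At t = 1 h (j=4): Q = (1.6/1)·1.2 + (0.6/1)·1.6 = 2.88 cfs.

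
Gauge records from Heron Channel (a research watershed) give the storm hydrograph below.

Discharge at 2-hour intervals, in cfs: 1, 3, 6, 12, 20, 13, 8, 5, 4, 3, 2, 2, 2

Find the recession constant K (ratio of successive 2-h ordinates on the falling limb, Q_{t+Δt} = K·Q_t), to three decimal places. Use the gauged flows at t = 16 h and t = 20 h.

K ≈ 0.707

Using the recession-limb readings at t = 16 h and t = 20 h: Q falls from 4 to 2 cfs over 2 intervals.
K = (Q₂/Q₁)^(1/2) = (2/4)^(1/2) = 0.707.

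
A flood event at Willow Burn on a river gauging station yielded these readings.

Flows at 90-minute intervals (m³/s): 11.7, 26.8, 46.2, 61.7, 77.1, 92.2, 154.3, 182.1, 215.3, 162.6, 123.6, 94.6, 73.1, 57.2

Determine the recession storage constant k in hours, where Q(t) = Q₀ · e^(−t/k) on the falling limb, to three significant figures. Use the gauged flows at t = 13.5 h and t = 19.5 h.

k ≈ 5.74 h

On the falling limb, Q drops from 162.6 to 57.2 m³/s between t = 13.5 h and t = 19.5 h (Δt = 6 h).
k = −Δt / ln(Q₂/Q₁) = −6 / ln(57.2/162.6) = 5.74 h.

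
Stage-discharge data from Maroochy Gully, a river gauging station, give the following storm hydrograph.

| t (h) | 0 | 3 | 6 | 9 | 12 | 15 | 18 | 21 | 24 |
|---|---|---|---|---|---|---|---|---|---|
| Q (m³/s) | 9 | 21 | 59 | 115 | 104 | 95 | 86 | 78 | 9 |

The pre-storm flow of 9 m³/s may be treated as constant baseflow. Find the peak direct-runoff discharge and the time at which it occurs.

Subtracting baseflow gives direct-runoff ordinates: 0.0, 12.0, 50.0, 106.0, 95.0, 86.0, 77.0, 69.0, 0.0 m³/s.
The maximum is 106.0 m³/s, occurring at the reading for t = 9 h.

Q_p = 106.0 m³/s at t = 9 h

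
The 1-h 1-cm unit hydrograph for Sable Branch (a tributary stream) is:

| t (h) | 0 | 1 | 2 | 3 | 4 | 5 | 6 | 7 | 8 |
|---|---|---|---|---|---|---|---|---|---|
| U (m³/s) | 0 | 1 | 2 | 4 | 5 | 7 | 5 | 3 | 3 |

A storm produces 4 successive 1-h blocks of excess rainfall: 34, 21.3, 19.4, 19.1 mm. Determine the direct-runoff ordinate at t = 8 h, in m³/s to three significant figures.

Q ≈ 39.7 m³/s

By discrete convolution, Q_j = Σ (P_i / 10 mm) · U_{j−i}.
At t = 8 h (j=8): Q = (34/10)·3 + (21.3/10)·3 + (19.4/10)·5 + (19.1/10)·7 = 39.7 m³/s.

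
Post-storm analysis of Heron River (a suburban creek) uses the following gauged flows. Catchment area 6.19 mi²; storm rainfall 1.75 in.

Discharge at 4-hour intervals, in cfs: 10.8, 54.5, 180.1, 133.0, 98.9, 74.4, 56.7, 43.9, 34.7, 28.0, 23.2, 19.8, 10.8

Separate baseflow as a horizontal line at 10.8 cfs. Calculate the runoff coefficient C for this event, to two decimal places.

ΣQ_DR = 628.4 cfs; V = ΣQ_DR·Δt = 9.049 × 10^6 ft³.
Runoff depth d = V / A = 0.6292 in.
C = d / P = 0.6292 / 1.75 = 0.36.

C ≈ 0.36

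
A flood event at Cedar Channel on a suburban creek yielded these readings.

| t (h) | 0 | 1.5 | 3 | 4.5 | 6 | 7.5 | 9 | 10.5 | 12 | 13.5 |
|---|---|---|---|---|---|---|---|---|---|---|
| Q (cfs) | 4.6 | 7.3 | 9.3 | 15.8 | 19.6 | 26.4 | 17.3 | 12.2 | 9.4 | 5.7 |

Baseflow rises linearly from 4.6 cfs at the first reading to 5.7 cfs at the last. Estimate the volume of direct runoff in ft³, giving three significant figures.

Direct-runoff ordinates (Q − Q_b): 0.00, 2.58, 4.46, 10.83, 14.51, 21.19, 11.97, 6.74, 3.82, 0.00 cfs.
ΣQ_DR = 76.10 cfs.
With Δt = 1.5 h = 5400 s, V = ΣQ_DR · Δt = 76.10 × 5400 = 4.11 × 10^5 ft³.

V ≈ 4.11 × 10^5 ft³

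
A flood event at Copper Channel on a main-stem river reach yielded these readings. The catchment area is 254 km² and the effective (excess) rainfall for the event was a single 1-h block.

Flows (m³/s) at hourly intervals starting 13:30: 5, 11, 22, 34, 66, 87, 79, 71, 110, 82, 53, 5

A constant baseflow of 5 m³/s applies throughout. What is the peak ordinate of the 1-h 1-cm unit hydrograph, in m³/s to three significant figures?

Direct runoff: 0.0, 6.0, 17.0, 29.0, 61.0, 82.0, 74.0, 66.0, 105.0, 77.0, 48.0, 0.0 m³/s; ΣQ_DR = 565.0 m³/s, peak = 105.0 m³/s.
Runoff depth d = ΣQ_DR·Δt / A = 565.0 × 3600 / (254 km²) = 8.008 mm.
The 1-cm UH is the DRH scaled by (10 mm)/d, so U_p = 105.0 × 10/8.008 = 131 m³/s.

U_p ≈ 131 m³/s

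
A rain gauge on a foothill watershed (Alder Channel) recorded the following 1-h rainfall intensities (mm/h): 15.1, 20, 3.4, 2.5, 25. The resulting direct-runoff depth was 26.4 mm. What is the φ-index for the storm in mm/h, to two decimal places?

φ ≈ 11.23 mm/h

Only the 3 blocks with intensity above φ contribute runoff: 15.1, 20, 25 mm/h.
Σ(I−φ)·Δt = d  ⇒  (15.1+20+25 − 3φ)·1 = 26.4
φ = (60.10 − 26.4/1) / 3 = 11.23 mm/h.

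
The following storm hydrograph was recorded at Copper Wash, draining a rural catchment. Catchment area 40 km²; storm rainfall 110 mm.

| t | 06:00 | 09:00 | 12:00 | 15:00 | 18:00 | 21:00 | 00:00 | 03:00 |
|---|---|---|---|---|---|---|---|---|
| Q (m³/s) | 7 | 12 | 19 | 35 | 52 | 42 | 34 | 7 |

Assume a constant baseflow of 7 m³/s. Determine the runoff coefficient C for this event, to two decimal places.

C ≈ 0.37

ΣQ_DR = 152.0 m³/s; V = ΣQ_DR·Δt = 1.642 × 10^6 m³.
Runoff depth d = V / A = 41.04 mm.
C = d / P = 41.04 / 110 = 0.37.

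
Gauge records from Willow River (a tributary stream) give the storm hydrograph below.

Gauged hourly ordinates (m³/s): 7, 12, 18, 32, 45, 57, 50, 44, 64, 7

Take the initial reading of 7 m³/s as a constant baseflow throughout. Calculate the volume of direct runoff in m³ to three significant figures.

V ≈ 9.58 × 10^5 m³

Direct-runoff ordinates (Q − Q_b): 0.0, 5.0, 11.0, 25.0, 38.0, 50.0, 43.0, 37.0, 57.0, 0.0 m³/s.
ΣQ_DR = 266.0 m³/s.
With Δt = 1 h = 3600 s, V = ΣQ_DR · Δt = 266.0 × 3600 = 9.58 × 10^5 m³.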